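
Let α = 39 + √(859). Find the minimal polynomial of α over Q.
m_α(x) = x^2 - 78x + 662

From α - 39 = √(859), squaring gives (α - 39)^2 = 859, i.e. α^2 - 78α + 1521 = 859, so α^2 - 78α + 662 = 0. The discriminant of x^2 - 78x + 662 is (-78)^2 - 4·(662) = 6084 - 2648 = 3436, and 4·(859) is not a perfect square in Q since 859 is squarefree and ≠ 1. Hence x^2 - 78x + 662 is irreducible over Q and is the minimal polynomial of α.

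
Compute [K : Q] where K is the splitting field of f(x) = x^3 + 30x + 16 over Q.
[K : Q] = 6

By the rational root test, any rational root of the monic integer polynomial f(x) = x^3 + 30x + 16 must be an integer dividing the constant term 16, i.e. one of ±{1, 2, 4, 8, 16}. Evaluating: f(1) = 47, f(-1) = -15, f(2) = 84, f(-2) = -52, f(4) = 200, f(-4) = -168, f(8) = 768, f(-8) = -736, f(16) = 4592, f(-16) = -4560; none is 0, so f has no rational root and is therefore irreducible over Q (a cubic with no linear factor over a field is irreducible). For an irreducible cubic, the Galois group is A_3 or S_3 according as the discriminant disc(f) = -4a^3 - 27b^2 = -4·(30)^3 - 27·(16)^2 = -114912 is or is not a square in Q. Here disc(f) = -114912 is not a perfect square in Q, so the Galois group of f over Q is not contained in A_3 and must be all of S_3. The splitting field has degree |S_3| = 6 over Q, so [K : Q] = 6.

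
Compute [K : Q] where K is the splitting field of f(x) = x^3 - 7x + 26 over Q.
[K : Q] = 6

By the rational root test, any rational root of the monic integer polynomial f(x) = x^3 - 7x + 26 must be an integer dividing the constant term 26, i.e. one of ±{1, 2, 13, 26}. Evaluating: f(1) = 20, f(-1) = 32, f(2) = 20, f(-2) = 32, f(13) = 2132, f(-13) = -2080, f(26) = 17420, f(-26) = -17368; none is 0, so f has no rational root and is therefore irreducible over Q (a cubic with no linear factor over a field is irreducible). For an irreducible cubic, the Galois group is A_3 or S_3 according as the discriminant disc(f) = -4a^3 - 27b^2 = -4·(-7)^3 - 27·(26)^2 = -16880 is or is not a square in Q. Here disc(f) = -16880 is not a perfect square in Q, so the Galois group of f over Q is not contained in A_3 and must be all of S_3. The splitting field has degree |S_3| = 6 over Q, so [K : Q] = 6.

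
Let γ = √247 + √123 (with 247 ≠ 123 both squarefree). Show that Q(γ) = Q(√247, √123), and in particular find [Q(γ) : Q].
[Q(γ) : Q] = 4 (equivalently, Q(γ) = Q(√247, √123))

Obviously Q(γ) ⊆ Q(√247, √123), and [Q(√247, √123):Q] = 4 (since 247, 123 are distinct squarefree integers > 1 with 30381 not a perfect square). To show equality we compute the minimal polynomial of γ. From γ = √247 + √123: γ^2 = 247 + 2√(30381) + 123 = 370 + 2√(30381), so γ^2 - 370 = 2√(30381); squaring, (γ^2 - 370)^2 = 4·30381, i.e. γ^4 - 740γ^2 + 136900 - 121524 = 0, i.e. γ^4 - 740γ^2 + 15376 = 0. So γ is a root of x^4 - 740x^2 + 15376. This polynomial is irreducible over Q: it has no rational root (each ±√247 ± √123 is irrational), and any factorization into two quadratics over Q would force √(30381) ∈ Q (pairing opposite roots) or √247, √123 ∈ Q (other pairings), all impossible. Hence [Q(γ):Q] = 4 = [Q(√247, √123):Q], so Q(γ) = Q(√247, √123).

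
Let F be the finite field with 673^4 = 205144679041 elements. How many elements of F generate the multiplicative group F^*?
There are φ(205144679040) = 46750040064 primitive elements

F_q^* is cyclic of order q - 1 = 205144679040. A cyclic group of order m has exactly φ(m) generators. Here m = 205144679040 = 2^7 · 3 · 5 · 7 · 337 · 45293, so the number of primitive elements is φ(205144679040) = 46750040064.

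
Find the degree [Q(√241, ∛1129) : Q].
[Q(√241, ∛1129) : Q] = 6

Let L = Q(√241, ∛1129). Since Q(√241) ⊂ L and [Q(√241):Q] = 2, the tower law gives 2 | [L:Q]. Likewise Q(∛1129) ⊂ L with [Q(∛1129):Q] = 3 (because 1129 is not a perfect cube), so 3 | [L:Q]. As gcd(2,3) = 1, [L:Q] is divisible by 6. Conversely L is generated over Q by √241 and ∛1129, so [L:Q] ≤ 2·3 = 6. Therefore [Q(√241, ∛1129) : Q] = 6.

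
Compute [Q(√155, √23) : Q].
[Q(√155, √23) : Q] = 4

[Q(√155):Q] = 2 (min poly x^2 - 155, irreducible since 155 is squarefree > 1). For the top step, suppose √23 ∈ Q(√155), say √23 = c + d√155 with c, d ∈ Q. Squaring: 23 = c^2 + 155d^2 + 2cd√155. Since √155 ∉ Q this forces 2cd = 0. If d = 0 then √23 = c ∈ Q, contradicting 23 squarefree > 1. If c = 0 then 23 = 155d^2, so 155·23 = (155d)^2 is a perfect square in Q — but 155·23 = 3565 is not a perfect square (since 155 and 23 are distinct squarefree integers). Contradiction. Hence √23 ∉ Q(√155), so x^2 - 23 stays irreducible over Q(√155) and [Q(√155, √23) : Q(√155)] = 2. By the tower law, [Q(√155, √23) : Q] = 2 · 2 = 4.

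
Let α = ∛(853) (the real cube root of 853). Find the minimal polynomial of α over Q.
m_α(x) = x^3 - 853

α satisfies α^3 = 853, so x^3 - 853 annihilates α. By the rational root test, a rational root p/q (in lowest terms) of x^3 - 853 would satisfy p^3 = 853 q^3, forcing q = 1 and p^3 = 853; but 853 is not a perfect cube, contradiction. A monic cubic over Q with no rational root is irreducible (any nontrivial factorization would include a linear factor). Hence x^3 - 853 is the minimal polynomial of α, and in particular [Q(α):Q] = 3.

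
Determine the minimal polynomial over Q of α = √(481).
m_α(x) = x^2 - 481

α satisfies α^2 - 481 = 0, so x^2 - 481 annihilates α. Since d = 481 is squarefree and ≠ 1, it is not a perfect square in Q, so x^2 - 481 has no rational root and is therefore irreducible over Q (a degree-2 polynomial over a field is irreducible iff it has no root). Hence m_α(x) = x^2 - 481.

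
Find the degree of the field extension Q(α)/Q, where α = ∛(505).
[Q(α):Q] = 3

The minimal polynomial of α is x^3 - 505, irreducible over Q since 505 is not a perfect cube (so x^3 - 505 has no rational root). Hence [Q(α):Q] = deg(m_α) = 3.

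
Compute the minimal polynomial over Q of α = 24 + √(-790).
m_α(x) = x^2 - 48x + 1366

From α - 24 = √(-790), squaring gives (α - 24)^2 = -790, i.e. α^2 - 48α + 576 = -790, so α^2 - 48α + 1366 = 0. The discriminant of x^2 - 48x + 1366 is (-48)^2 - 4·(1366) = 2304 - 5464 = -3160, and 4·(-790) is not a perfect square in Q since -790 is squarefree and ≠ 1. Hence x^2 - 48x + 1366 is irreducible over Q and is the minimal polynomial of α.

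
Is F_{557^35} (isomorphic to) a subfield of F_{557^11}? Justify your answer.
No: F_{557^35} is not a subfield of F_{557^11}

F_{p^m} embeds in F_{p^n} iff m | n. Here 35 ∤ 11 (since 11 = 0·35 + 11 with remainder 11 ≠ 0), so F_{557^35} is not a subfield of F_{557^11}. Equivalently: if it were, the tower law would give 35 = [F_{557^35}:F_557] dividing [F_{557^11}:F_557] = 11, contradiction.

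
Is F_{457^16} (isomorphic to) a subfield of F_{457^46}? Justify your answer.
No: F_{457^16} is not a subfield of F_{457^46}

F_{p^m} embeds in F_{p^n} iff m | n. Here 16 ∤ 46 (since 46 = 2·16 + 14 with remainder 14 ≠ 0), so F_{457^16} is not a subfield of F_{457^46}. Equivalently: if it were, the tower law would give 16 = [F_{457^16}:F_457] dividing [F_{457^46}:F_457] = 46, contradiction.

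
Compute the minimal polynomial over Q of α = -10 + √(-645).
m_α(x) = x^2 + 20x + 745

From α + 10 = √(-645), squaring gives (α + 10)^2 = -645, i.e. α^2 + 20α + 100 = -645, so α^2 + 20α + 745 = 0. The discriminant of x^2 + 20x + 745 is (20)^2 - 4·(745) = 400 - 2980 = -2580, and 4·(-645) is not a perfect square in Q since -645 is squarefree and ≠ 1. Hence x^2 + 20x + 745 is irreducible over Q and is the minimal polynomial of α.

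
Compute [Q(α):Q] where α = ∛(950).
[Q(α):Q] = 3

The minimal polynomial of α is x^3 - 950, irreducible over Q since 950 is not a perfect cube (so x^3 - 950 has no rational root). Hence [Q(α):Q] = deg(m_α) = 3.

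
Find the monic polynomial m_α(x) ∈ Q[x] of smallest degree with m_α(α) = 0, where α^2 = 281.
m_α(x) = x^2 - 281

α satisfies α^2 - 281 = 0, so x^2 - 281 annihilates α. Since d = 281 is squarefree and ≠ 1, it is not a perfect square in Q, so x^2 - 281 has no rational root and is therefore irreducible over Q (a degree-2 polynomial over a field is irreducible iff it has no root). Hence m_α(x) = x^2 - 281.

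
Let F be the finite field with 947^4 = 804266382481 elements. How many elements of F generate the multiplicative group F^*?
There are φ(804266382480) = 188026675200 primitive elements

F_q^* is cyclic of order q - 1 = 804266382480. A cyclic group of order m has exactly φ(m) generators. Here m = 804266382480 = 2^4 · 3 · 5 · 11 · 43 · 79 · 89681, so the number of primitive elements is φ(804266382480) = 188026675200.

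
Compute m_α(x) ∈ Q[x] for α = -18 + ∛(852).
m_α(x) = x^3 + 54x^2 + 972x + 4980

Set β = α + 18 = ∛(852), so β^3 = 852. Then (α + 18)^3 - 852 = 0, i.e. α is a root of g(x) = (x + 18)^3 - 852 = x^3 + 54x^2 + 972x + 4980. Since g(x) = h(x + 18) where h(x) = x^3 - 852, and h is irreducible over Q (because 852 is not a perfect cube, so h has no rational root, and a monic cubic with no rational root is irreducible), g is also irreducible (irreducibility is preserved under the substitution x → x + 18). Hence m_α(x) = x^3 + 54x^2 + 972x + 4980.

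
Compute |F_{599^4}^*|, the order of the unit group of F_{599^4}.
|F_{599^4}^*| = 128738157600

F_{599^4} has 599^4 = 128738157601 elements; its multiplicative group consists of all nonzero elements, so |F_{599^4}^*| = 128738157601 - 1 = 128738157600. (It is cyclic since any finite subgroup of the multiplicative group of a field is cyclic.)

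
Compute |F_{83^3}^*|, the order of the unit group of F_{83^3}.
|F_{83^3}^*| = 571786

F_{83^3} has 83^3 = 571787 elements; its multiplicative group consists of all nonzero elements, so |F_{83^3}^*| = 571787 - 1 = 571786. (It is cyclic since any finite subgroup of the multiplicative group of a field is cyclic.)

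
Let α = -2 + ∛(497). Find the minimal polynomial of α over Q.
m_α(x) = x^3 + 6x^2 + 12x - 489

Set β = α + 2 = ∛(497), so β^3 = 497. Then (α + 2)^3 - 497 = 0, i.e. α is a root of g(x) = (x + 2)^3 - 497 = x^3 + 6x^2 + 12x - 489. Since g(x) = h(x + 2) where h(x) = x^3 - 497, and h is irreducible over Q (because 497 is not a perfect cube, so h has no rational root, and a monic cubic with no rational root is irreducible), g is also irreducible (irreducibility is preserved under the substitution x → x + 2). Hence m_α(x) = x^3 + 6x^2 + 12x - 489.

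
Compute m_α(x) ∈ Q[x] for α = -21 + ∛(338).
m_α(x) = x^3 + 63x^2 + 1323x + 8923

Set β = α + 21 = ∛(338), so β^3 = 338. Then (α + 21)^3 - 338 = 0, i.e. α is a root of g(x) = (x + 21)^3 - 338 = x^3 + 63x^2 + 1323x + 8923. Since g(x) = h(x + 21) where h(x) = x^3 - 338, and h is irreducible over Q (because 338 is not a perfect cube, so h has no rational root, and a monic cubic with no rational root is irreducible), g is also irreducible (irreducibility is preserved under the substitution x → x + 21). Hence m_α(x) = x^3 + 63x^2 + 1323x + 8923.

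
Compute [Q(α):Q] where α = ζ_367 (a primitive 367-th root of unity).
[Q(α):Q] = 366

The minimal polynomial of ζ_367 over Q is the 367-th cyclotomic polynomial Φ_367(x), which is irreducible over Q and has degree φ(367) = 366. Hence [Q(α):Q] = φ(367) = 366.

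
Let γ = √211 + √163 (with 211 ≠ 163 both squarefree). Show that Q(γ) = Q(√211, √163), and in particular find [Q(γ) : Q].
[Q(γ) : Q] = 4 (equivalently, Q(γ) = Q(√211, √163))

Obviously Q(γ) ⊆ Q(√211, √163), and [Q(√211, √163):Q] = 4 (since 211, 163 are distinct squarefree integers > 1 with 34393 not a perfect square). To show equality we compute the minimal polynomial of γ. From γ = √211 + √163: γ^2 = 211 + 2√(34393) + 163 = 374 + 2√(34393), so γ^2 - 374 = 2√(34393); squaring, (γ^2 - 374)^2 = 4·34393, i.e. γ^4 - 748γ^2 + 139876 - 137572 = 0, i.e. γ^4 - 748γ^2 + 2304 = 0. So γ is a root of x^4 - 748x^2 + 2304. This polynomial is irreducible over Q: it has no rational root (each ±√211 ± √163 is irrational), and any factorization into two quadratics over Q would force √(34393) ∈ Q (pairing opposite roots) or √211, √163 ∈ Q (other pairings), all impossible. Hence [Q(γ):Q] = 4 = [Q(√211, √163):Q], so Q(γ) = Q(√211, √163).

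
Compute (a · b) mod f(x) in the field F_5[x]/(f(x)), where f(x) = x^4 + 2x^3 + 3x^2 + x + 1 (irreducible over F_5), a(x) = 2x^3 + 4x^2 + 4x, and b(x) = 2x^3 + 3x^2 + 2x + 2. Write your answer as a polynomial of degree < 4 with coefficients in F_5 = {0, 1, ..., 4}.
a · b ≡ 2x^3 + x^2 + 2x (mod f(x))

Multiply in F_5[x]: a(x)·b(x) = (2x^3 + 4x^2 + 4x)·(2x^3 + 3x^2 + 2x + 2) = 4x^6 + 4x^5 + 4x^4 + 4x^3 + x^2 + 3x. This has degree ≥ 4, so divide by f(x) over F_5: 4x^6 + 4x^5 + 4x^4 + 4x^3 + x^2 + 3x = (4x^2 + x)·(x^4 + 2x^3 + 3x^2 + x + 1) + (2x^3 + x^2 + 2x). Hence a·b ≡ 2x^3 + x^2 + 2x (mod f). (F_5[x]/(f) is a field with 5^4 = 625 elements since f is irreducible of degree 4.)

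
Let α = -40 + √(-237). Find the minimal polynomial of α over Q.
m_α(x) = x^2 + 80x + 1837

From α + 40 = √(-237), squaring gives (α + 40)^2 = -237, i.e. α^2 + 80α + 1600 = -237, so α^2 + 80α + 1837 = 0. The discriminant of x^2 + 80x + 1837 is (80)^2 - 4·(1837) = 6400 - 7348 = -948, and 4·(-237) is not a perfect square in Q since -237 is squarefree and ≠ 1. Hence x^2 + 80x + 1837 is irreducible over Q and is the minimal polynomial of α.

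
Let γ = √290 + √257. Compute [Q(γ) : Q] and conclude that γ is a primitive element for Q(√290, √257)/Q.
[Q(γ) : Q] = 4 (equivalently, Q(γ) = Q(√290, √257))

Obviously Q(γ) ⊆ Q(√290, √257), and [Q(√290, √257):Q] = 4 (since 290, 257 are distinct squarefree integers > 1 with 74530 not a perfect square). To show equality we compute the minimal polynomial of γ. From γ = √290 + √257: γ^2 = 290 + 2√(74530) + 257 = 547 + 2√(74530), so γ^2 - 547 = 2√(74530); squaring, (γ^2 - 547)^2 = 4·74530, i.e. γ^4 - 1094γ^2 + 299209 - 298120 = 0, i.e. γ^4 - 1094γ^2 + 1089 = 0. So γ is a root of x^4 - 1094x^2 + 1089. This polynomial is irreducible over Q: it has no rational root (each ±√290 ± √257 is irrational), and any factorization into two quadratics over Q would force √(74530) ∈ Q (pairing opposite roots) or √290, √257 ∈ Q (other pairings), all impossible. Hence [Q(γ):Q] = 4 = [Q(√290, √257):Q], so Q(γ) = Q(√290, √257).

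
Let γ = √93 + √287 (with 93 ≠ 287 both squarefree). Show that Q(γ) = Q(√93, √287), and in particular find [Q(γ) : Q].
[Q(γ) : Q] = 4 (equivalently, Q(γ) = Q(√93, √287))

Obviously Q(γ) ⊆ Q(√93, √287), and [Q(√93, √287):Q] = 4 (since 93, 287 are distinct squarefree integers > 1 with 26691 not a perfect square). To show equality we compute the minimal polynomial of γ. From γ = √93 + √287: γ^2 = 93 + 2√(26691) + 287 = 380 + 2√(26691), so γ^2 - 380 = 2√(26691); squaring, (γ^2 - 380)^2 = 4·26691, i.e. γ^4 - 760γ^2 + 144400 - 106764 = 0, i.e. γ^4 - 760γ^2 + 37636 = 0. So γ is a root of x^4 - 760x^2 + 37636. This polynomial is irreducible over Q: it has no rational root (each ±√93 ± √287 is irrational), and any factorization into two quadratics over Q would force √(26691) ∈ Q (pairing opposite roots) or √93, √287 ∈ Q (other pairings), all impossible. Hence [Q(γ):Q] = 4 = [Q(√93, √287):Q], so Q(γ) = Q(√93, √287).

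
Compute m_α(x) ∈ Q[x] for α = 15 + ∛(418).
m_α(x) = x^3 - 45x^2 + 675x - 3793

Set β = α - 15 = ∛(418), so β^3 = 418. Then (α - 15)^3 - 418 = 0, i.e. α is a root of g(x) = (x - 15)^3 - 418 = x^3 - 45x^2 + 675x - 3793. Since g(x) = h(x - 15) where h(x) = x^3 - 418, and h is irreducible over Q (because 418 is not a perfect cube, so h has no rational root, and a monic cubic with no rational root is irreducible), g is also irreducible (irreducibility is preserved under the substitution x → x - 15). Hence m_α(x) = x^3 - 45x^2 + 675x - 3793.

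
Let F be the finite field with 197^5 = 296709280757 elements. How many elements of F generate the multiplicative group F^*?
There are φ(296709280756) = 126785736000 primitive elements

F_q^* is cyclic of order q - 1 = 296709280756. A cyclic group of order m has exactly φ(m) generators. Here m = 296709280756 = 2^2 · 7^2 · 661 · 991 · 2311, so the number of primitive elements is φ(296709280756) = 126785736000.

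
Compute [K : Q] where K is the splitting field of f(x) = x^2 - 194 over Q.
[K : Q] = 2

f(x) = x^2 - 194 factors as (x - √194)(x + √194). The splitting field is K = Q(√194). Since 194 is squarefree and > 1, it is not a perfect square, so x^2 - 194 is irreducible over Q and [Q(√194) : Q] = 2. Hence [K : Q] = 2.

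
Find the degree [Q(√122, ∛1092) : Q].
[Q(√122, ∛1092) : Q] = 6

Let L = Q(√122, ∛1092). Since Q(√122) ⊂ L and [Q(√122):Q] = 2, the tower law gives 2 | [L:Q]. Likewise Q(∛1092) ⊂ L with [Q(∛1092):Q] = 3 (because 1092 is not a perfect cube), so 3 | [L:Q]. As gcd(2,3) = 1, [L:Q] is divisible by 6. Conversely L is generated over Q by √122 and ∛1092, so [L:Q] ≤ 2·3 = 6. Therefore [Q(√122, ∛1092) : Q] = 6.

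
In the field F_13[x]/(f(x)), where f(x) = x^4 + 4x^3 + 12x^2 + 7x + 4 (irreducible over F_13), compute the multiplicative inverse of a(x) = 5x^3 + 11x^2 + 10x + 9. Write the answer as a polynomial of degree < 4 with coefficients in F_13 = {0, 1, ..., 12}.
a(x)^(-1) ≡ 3x^3 + 12x^2 + 11x + 7 (mod f(x))

Since f is irreducible over F_13, F_13[x]/(f) is a field and a(x) ≠ 0 has an inverse. Apply the extended Euclidean algorithm to f(x) and a(x) in F_13[x]: f(x) = (8x + 4)·a(x) + (5x^2 + 12x + 7);  a(x) = (x + 5)·(5x^2 + 12x + 7) + (8x);  (5x^2 + 12x + 7) = (12x + 8)·(8x) + (7). The last nonzero remainder is the constant 7 = gcd(f, a) in F_13. Back-substituting through the division chain expresses 7 = s(x)·a(x) + t(x)·f(x) with s(x) ≡ 8x^3 + 6x^2 + 12x + 10 (mod f), so (8x^3 + 6x^2 + 12x + 10)·a(x) ≡ 7 (mod f). Multiplying by 7^(-1) ≡ 2 in F_13 gives a(x)^(-1) ≡ 2·(8x^3 + 6x^2 + 12x + 10) ≡ 3x^3 + 12x^2 + 11x + 7 (mod f). Check: (5x^3 + 11x^2 + 10x + 9)·(3x^3 + 12x^2 + 11x + 7) = 2x^6 + 2x^5 + 9x^4 + 4x^3 + 9x^2 + 11 ≡ 1 (mod x^4 + 4x^3 + 12x^2 + 7x + 4).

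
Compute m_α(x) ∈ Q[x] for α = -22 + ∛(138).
m_α(x) = x^3 + 66x^2 + 1452x + 10510

Set β = α + 22 = ∛(138), so β^3 = 138. Then (α + 22)^3 - 138 = 0, i.e. α is a root of g(x) = (x + 22)^3 - 138 = x^3 + 66x^2 + 1452x + 10510. Since g(x) = h(x + 22) where h(x) = x^3 - 138, and h is irreducible over Q (because 138 is not a perfect cube, so h has no rational root, and a monic cubic with no rational root is irreducible), g is also irreducible (irreducibility is preserved under the substitution x → x + 22). Hence m_α(x) = x^3 + 66x^2 + 1452x + 10510.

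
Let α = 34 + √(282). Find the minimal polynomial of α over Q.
m_α(x) = x^2 - 68x + 874

From α - 34 = √(282), squaring gives (α - 34)^2 = 282, i.e. α^2 - 68α + 1156 = 282, so α^2 - 68α + 874 = 0. The discriminant of x^2 - 68x + 874 is (-68)^2 - 4·(874) = 4624 - 3496 = 1128, and 4·(282) is not a perfect square in Q since 282 is squarefree and ≠ 1. Hence x^2 - 68x + 874 is irreducible over Q and is the minimal polynomial of α.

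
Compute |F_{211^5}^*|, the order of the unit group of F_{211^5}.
|F_{211^5}^*| = 418227202050

F_{211^5} has 211^5 = 418227202051 elements; its multiplicative group consists of all nonzero elements, so |F_{211^5}^*| = 418227202051 - 1 = 418227202050. (It is cyclic since any finite subgroup of the multiplicative group of a field is cyclic.)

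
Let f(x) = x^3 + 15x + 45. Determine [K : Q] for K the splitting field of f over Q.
[K : Q] = 6

By the rational root test, any rational root of the monic integer polynomial f(x) = x^3 + 15x + 45 must be an integer dividing the constant term 45, i.e. one of ±{1, 3, 5, 9, 15, 45}. Evaluating: f(1) = 61, f(-1) = 29, f(3) = 117, f(-3) = -27, f(5) = 245, f(-5) = -155, f(9) = 909, f(-9) = -819, f(15) = 3645, f(-15) = -3555, f(45) = 91845, f(-45) = -91755; none is 0, so f has no rational root and is therefore irreducible over Q (a cubic with no linear factor over a field is irreducible). For an irreducible cubic, the Galois group is A_3 or S_3 according as the discriminant disc(f) = -4a^3 - 27b^2 = -4·(15)^3 - 27·(45)^2 = -68175 is or is not a square in Q. Here disc(f) = -68175 is not a perfect square in Q, so the Galois group of f over Q is not contained in A_3 and must be all of S_3. The splitting field has degree |S_3| = 6 over Q, so [K : Q] = 6.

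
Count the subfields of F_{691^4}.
F_{691^4} has 3 subfields

The subfields of F_{p^n} are exactly the fields F_{p^d} for d | n (each is the fixed field of the unique index-d subgroup of Gal(F_{p^n}/F_p) ≅ Z/nZ). The divisors of n = 4 are {1, 2, 4}, giving 3 subfields: F_{691^1}, F_{691^2}, F_{691^4}.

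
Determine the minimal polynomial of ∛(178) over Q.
m_α(x) = x^3 - 178

α satisfies α^3 = 178, so x^3 - 178 annihilates α. By the rational root test, a rational root p/q (in lowest terms) of x^3 - 178 would satisfy p^3 = 178 q^3, forcing q = 1 and p^3 = 178; but 178 is not a perfect cube, contradiction. A monic cubic over Q with no rational root is irreducible (any nontrivial factorization would include a linear factor). Hence x^3 - 178 is the minimal polynomial of α, and in particular [Q(α):Q] = 3.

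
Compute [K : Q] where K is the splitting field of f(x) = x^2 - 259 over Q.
[K : Q] = 2

f(x) = x^2 - 259 factors as (x - √259)(x + √259). The splitting field is K = Q(√259). Since 259 is squarefree and > 1, it is not a perfect square, so x^2 - 259 is irreducible over Q and [Q(√259) : Q] = 2. Hence [K : Q] = 2.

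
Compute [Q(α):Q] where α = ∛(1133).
[Q(α):Q] = 3

The minimal polynomial of α is x^3 - 1133, irreducible over Q since 1133 is not a perfect cube (so x^3 - 1133 has no rational root). Hence [Q(α):Q] = deg(m_α) = 3.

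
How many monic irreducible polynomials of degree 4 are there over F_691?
There are 56996906970 monic irreducible polynomials of degree 4 over F_691

Each element of F_{691^4} that lies in no proper subfield is a root of exactly one monic irreducible of degree 4 over F_691, and each such polynomial has 4 distinct roots in F_{691^4}. By Möbius inversion the count is N_691(4) = (1/4) Σ_{d|4} μ(4/d) · 691^d = (1/4)(μ(4)·691^1 + μ(2)·691^2 + μ(1)·691^4) = 227987627880/4 = 56996906970.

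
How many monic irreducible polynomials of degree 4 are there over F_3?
There are 18 monic irreducible polynomials of degree 4 over F_3

Each element of F_{3^4} that lies in no proper subfield is a root of exactly one monic irreducible of degree 4 over F_3, and each such polynomial has 4 distinct roots in F_{3^4}. By Möbius inversion the count is N_3(4) = (1/4) Σ_{d|4} μ(4/d) · 3^d = (1/4)(μ(4)·3^1 + μ(2)·3^2 + μ(1)·3^4) = 72/4 = 18.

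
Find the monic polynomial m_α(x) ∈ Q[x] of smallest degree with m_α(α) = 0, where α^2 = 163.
m_α(x) = x^2 - 163

α satisfies α^2 - 163 = 0, so x^2 - 163 annihilates α. Since d = 163 is squarefree and ≠ 1, it is not a perfect square in Q, so x^2 - 163 has no rational root and is therefore irreducible over Q (a degree-2 polynomial over a field is irreducible iff it has no root). Hence m_α(x) = x^2 - 163.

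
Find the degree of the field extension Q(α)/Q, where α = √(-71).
[Q(α):Q] = 2

[Q(α):Q] equals the degree of the minimal polynomial of α. Here α^2 = -71 and x^2 + 71 is irreducible (d = -71 is squarefree, ≠ 1, hence not a square), so deg(m_α) = 2. Thus [Q(α):Q] = 2.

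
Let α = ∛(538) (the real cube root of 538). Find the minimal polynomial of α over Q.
m_α(x) = x^3 - 538

α satisfies α^3 = 538, so x^3 - 538 annihilates α. By the rational root test, a rational root p/q (in lowest terms) of x^3 - 538 would satisfy p^3 = 538 q^3, forcing q = 1 and p^3 = 538; but 538 is not a perfect cube, contradiction. A monic cubic over Q with no rational root is irreducible (any nontrivial factorization would include a linear factor). Hence x^3 - 538 is the minimal polynomial of α, and in particular [Q(α):Q] = 3.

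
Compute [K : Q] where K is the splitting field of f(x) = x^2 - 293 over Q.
[K : Q] = 2

f(x) = x^2 - 293 factors as (x - √293)(x + √293). The splitting field is K = Q(√293). Since 293 is squarefree and > 1, it is not a perfect square, so x^2 - 293 is irreducible over Q and [Q(√293) : Q] = 2. Hence [K : Q] = 2.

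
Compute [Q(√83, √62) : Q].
[Q(√83, √62) : Q] = 4

[Q(√83):Q] = 2 (min poly x^2 - 83, irreducible since 83 is squarefree > 1). For the top step, suppose √62 ∈ Q(√83), say √62 = c + d√83 with c, d ∈ Q. Squaring: 62 = c^2 + 83d^2 + 2cd√83. Since √83 ∉ Q this forces 2cd = 0. If d = 0 then √62 = c ∈ Q, contradicting 62 squarefree > 1. If c = 0 then 62 = 83d^2, so 83·62 = (83d)^2 is a perfect square in Q — but 83·62 = 5146 is not a perfect square (since 83 and 62 are distinct squarefree integers). Contradiction. Hence √62 ∉ Q(√83), so x^2 - 62 stays irreducible over Q(√83) and [Q(√83, √62) : Q(√83)] = 2. By the tower law, [Q(√83, √62) : Q] = 2 · 2 = 4.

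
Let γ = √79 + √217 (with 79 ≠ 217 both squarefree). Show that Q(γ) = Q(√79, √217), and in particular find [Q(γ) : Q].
[Q(γ) : Q] = 4 (equivalently, Q(γ) = Q(√79, √217))

Obviously Q(γ) ⊆ Q(√79, √217), and [Q(√79, √217):Q] = 4 (since 79, 217 are distinct squarefree integers > 1 with 17143 not a perfect square). To show equality we compute the minimal polynomial of γ. From γ = √79 + √217: γ^2 = 79 + 2√(17143) + 217 = 296 + 2√(17143), so γ^2 - 296 = 2√(17143); squaring, (γ^2 - 296)^2 = 4·17143, i.e. γ^4 - 592γ^2 + 87616 - 68572 = 0, i.e. γ^4 - 592γ^2 + 19044 = 0. So γ is a root of x^4 - 592x^2 + 19044. This polynomial is irreducible over Q: it has no rational root (each ±√79 ± √217 is irrational), and any factorization into two quadratics over Q would force √(17143) ∈ Q (pairing opposite roots) or √79, √217 ∈ Q (other pairings), all impossible. Hence [Q(γ):Q] = 4 = [Q(√79, √217):Q], so Q(γ) = Q(√79, √217).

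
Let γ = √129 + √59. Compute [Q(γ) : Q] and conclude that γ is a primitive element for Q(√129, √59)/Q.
[Q(γ) : Q] = 4 (equivalently, Q(γ) = Q(√129, √59))

Obviously Q(γ) ⊆ Q(√129, √59), and [Q(√129, √59):Q] = 4 (since 129, 59 are distinct squarefree integers > 1 with 7611 not a perfect square). To show equality we compute the minimal polynomial of γ. From γ = √129 + √59: γ^2 = 129 + 2√(7611) + 59 = 188 + 2√(7611), so γ^2 - 188 = 2√(7611); squaring, (γ^2 - 188)^2 = 4·7611, i.e. γ^4 - 376γ^2 + 35344 - 30444 = 0, i.e. γ^4 - 376γ^2 + 4900 = 0. So γ is a root of x^4 - 376x^2 + 4900. This polynomial is irreducible over Q: it has no rational root (each ±√129 ± √59 is irrational), and any factorization into two quadratics over Q would force √(7611) ∈ Q (pairing opposite roots) or √129, √59 ∈ Q (other pairings), all impossible. Hence [Q(γ):Q] = 4 = [Q(√129, √59):Q], so Q(γ) = Q(√129, √59).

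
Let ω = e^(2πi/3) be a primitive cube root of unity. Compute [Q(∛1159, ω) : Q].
[Q(∛1159, ω) : Q] = 6

[Q(∛1159):Q] = 3 (min poly x^3 - 1159, irreducible since 1159 is not a perfect cube). [Q(ω):Q] = 2 (min poly x^2 + x + 1). Since Q(∛1159) ⊂ R and ω ∉ R, we have ω ∉ Q(∛1159), so x^2 + x + 1 remains irreducible over Q(∛1159) and [Q(∛1159, ω) : Q(∛1159)] = 2. By the tower law, [Q(∛1159, ω) : Q] = 3 · 2 = 6. (In fact Q(∛1159, ω) is the splitting field of x^3 - 1159 over Q.)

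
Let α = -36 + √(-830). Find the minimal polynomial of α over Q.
m_α(x) = x^2 + 72x + 2126

From α + 36 = √(-830), squaring gives (α + 36)^2 = -830, i.e. α^2 + 72α + 1296 = -830, so α^2 + 72α + 2126 = 0. The discriminant of x^2 + 72x + 2126 is (72)^2 - 4·(2126) = 5184 - 8504 = -3320, and 4·(-830) is not a perfect square in Q since -830 is squarefree and ≠ 1. Hence x^2 + 72x + 2126 is irreducible over Q and is the minimal polynomial of α.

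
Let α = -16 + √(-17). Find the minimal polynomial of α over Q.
m_α(x) = x^2 + 32x + 273

From α + 16 = √(-17), squaring gives (α + 16)^2 = -17, i.e. α^2 + 32α + 256 = -17, so α^2 + 32α + 273 = 0. The discriminant of x^2 + 32x + 273 is (32)^2 - 4·(273) = 1024 - 1092 = -68, and 4·(-17) is not a perfect square in Q since -17 is squarefree and ≠ 1. Hence x^2 + 32x + 273 is irreducible over Q and is the minimal polynomial of α.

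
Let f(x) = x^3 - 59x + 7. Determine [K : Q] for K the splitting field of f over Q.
[K : Q] = 6

By the rational root test, any rational root of the monic integer polynomial f(x) = x^3 - 59x + 7 must be an integer dividing the constant term 7, i.e. one of ±{1, 7}. Evaluating: f(1) = -51, f(-1) = 65, f(7) = -63, f(-7) = 77; none is 0, so f has no rational root and is therefore irreducible over Q (a cubic with no linear factor over a field is irreducible). For an irreducible cubic, the Galois group is A_3 or S_3 according as the discriminant disc(f) = -4a^3 - 27b^2 = -4·(-59)^3 - 27·(7)^2 = 820193 is or is not a square in Q. Here disc(f) = 820193 is not a perfect square in Q, so the Galois group of f over Q is not contained in A_3 and must be all of S_3. The splitting field has degree |S_3| = 6 over Q, so [K : Q] = 6.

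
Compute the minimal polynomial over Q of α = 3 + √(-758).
m_α(x) = x^2 - 6x + 767

From α - 3 = √(-758), squaring gives (α - 3)^2 = -758, i.e. α^2 - 6α + 9 = -758, so α^2 - 6α + 767 = 0. The discriminant of x^2 - 6x + 767 is (-6)^2 - 4·(767) = 36 - 3068 = -3032, and 4·(-758) is not a perfect square in Q since -758 is squarefree and ≠ 1. Hence x^2 - 6x + 767 is irreducible over Q and is the minimal polynomial of α.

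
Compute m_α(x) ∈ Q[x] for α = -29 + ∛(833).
m_α(x) = x^3 + 87x^2 + 2523x + 23556

Set β = α + 29 = ∛(833), so β^3 = 833. Then (α + 29)^3 - 833 = 0, i.e. α is a root of g(x) = (x + 29)^3 - 833 = x^3 + 87x^2 + 2523x + 23556. Since g(x) = h(x + 29) where h(x) = x^3 - 833, and h is irreducible over Q (because 833 is not a perfect cube, so h has no rational root, and a monic cubic with no rational root is irreducible), g is also irreducible (irreducibility is preserved under the substitution x → x + 29). Hence m_α(x) = x^3 + 87x^2 + 2523x + 23556.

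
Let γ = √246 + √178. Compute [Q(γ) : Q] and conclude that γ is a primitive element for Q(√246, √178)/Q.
[Q(γ) : Q] = 4 (equivalently, Q(γ) = Q(√246, √178))

Obviously Q(γ) ⊆ Q(√246, √178), and [Q(√246, √178):Q] = 4 (since 246, 178 are distinct squarefree integers > 1 with 43788 not a perfect square). To show equality we compute the minimal polynomial of γ. From γ = √246 + √178: γ^2 = 246 + 2√(43788) + 178 = 424 + 2√(43788), so γ^2 - 424 = 2√(43788); squaring, (γ^2 - 424)^2 = 4·43788, i.e. γ^4 - 848γ^2 + 179776 - 175152 = 0, i.e. γ^4 - 848γ^2 + 4624 = 0. So γ is a root of x^4 - 848x^2 + 4624. This polynomial is irreducible over Q: it has no rational root (each ±√246 ± √178 is irrational), and any factorization into two quadratics over Q would force √(43788) ∈ Q (pairing opposite roots) or √246, √178 ∈ Q (other pairings), all impossible. Hence [Q(γ):Q] = 4 = [Q(√246, √178):Q], so Q(γ) = Q(√246, √178).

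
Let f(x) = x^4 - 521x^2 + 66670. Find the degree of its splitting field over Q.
[K : Q] = 4

Solving the quadratic in x^2: x^2 = (521 ± √(521^2 - 4·66670))/2 = (521 ± √4761)/2 = (521 ± 69)/2, giving x^2 = 226 or x^2 = 295. So f(x) = (x^2 - 226)(x^2 - 295) and the roots of f are ±√226, ±√295. Hence the splitting field is K = Q(√226, √295). Since 226 and 295 are distinct squarefree integers > 1, their product 66670 is not a perfect square, so √295 ∉ Q(√226). By the tower law [K:Q] = [Q(√226,√295):Q(√226)] · [Q(√226):Q] = 2 · 2 = 4.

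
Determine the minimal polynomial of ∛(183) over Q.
m_α(x) = x^3 - 183

α satisfies α^3 = 183, so x^3 - 183 annihilates α. By the rational root test, a rational root p/q (in lowest terms) of x^3 - 183 would satisfy p^3 = 183 q^3, forcing q = 1 and p^3 = 183; but 183 is not a perfect cube, contradiction. A monic cubic over Q with no rational root is irreducible (any nontrivial factorization would include a linear factor). Hence x^3 - 183 is the minimal polynomial of α, and in particular [Q(α):Q] = 3.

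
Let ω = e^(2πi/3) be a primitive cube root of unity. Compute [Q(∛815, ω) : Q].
[Q(∛815, ω) : Q] = 6

[Q(∛815):Q] = 3 (min poly x^3 - 815, irreducible since 815 is not a perfect cube). [Q(ω):Q] = 2 (min poly x^2 + x + 1). Since Q(∛815) ⊂ R and ω ∉ R, we have ω ∉ Q(∛815), so x^2 + x + 1 remains irreducible over Q(∛815) and [Q(∛815, ω) : Q(∛815)] = 2. By the tower law, [Q(∛815, ω) : Q] = 3 · 2 = 6. (In fact Q(∛815, ω) is the splitting field of x^3 - 815 over Q.)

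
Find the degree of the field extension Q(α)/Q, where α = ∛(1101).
[Q(α):Q] = 3

The minimal polynomial of α is x^3 - 1101, irreducible over Q since 1101 is not a perfect cube (so x^3 - 1101 has no rational root). Hence [Q(α):Q] = deg(m_α) = 3.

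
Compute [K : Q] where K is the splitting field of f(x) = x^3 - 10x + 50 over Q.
[K : Q] = 6

By the rational root test, any rational root of the monic integer polynomial f(x) = x^3 - 10x + 50 must be an integer dividing the constant term 50, i.e. one of ±{1, 2, 5, 10, 25, 50}. Evaluating: f(1) = 41, f(-1) = 59, f(2) = 38, f(-2) = 62, f(5) = 125, f(-5) = -25, f(10) = 950, f(-10) = -850, f(25) = 15425, f(-25) = -15325, f(50) = 124550, f(-50) = -124450; none is 0, so f has no rational root and is therefore irreducible over Q (a cubic with no linear factor over a field is irreducible). For an irreducible cubic, the Galois group is A_3 or S_3 according as the discriminant disc(f) = -4a^3 - 27b^2 = -4·(-10)^3 - 27·(50)^2 = -63500 is or is not a square in Q. Here disc(f) = -63500 is not a perfect square in Q, so the Galois group of f over Q is not contained in A_3 and must be all of S_3. The splitting field has degree |S_3| = 6 over Q, so [K : Q] = 6.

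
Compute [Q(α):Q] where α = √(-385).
[Q(α):Q] = 2

[Q(α):Q] equals the degree of the minimal polynomial of α. Here α^2 = -385 and x^2 + 385 is irreducible (d = -385 is squarefree, ≠ 1, hence not a square), so deg(m_α) = 2. Thus [Q(α):Q] = 2.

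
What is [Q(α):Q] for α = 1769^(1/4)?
[Q(α):Q] = 4

α is a root of x^4 - 1769. By Eisenstein's criterion at the prime p = 29 (which divides the constant term 1769 but p^2 = 841 does not, since 1769 is squarefree), x^4 - 1769 is irreducible over Q. Hence [Q(α):Q] = 4.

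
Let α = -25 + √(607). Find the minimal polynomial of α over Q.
m_α(x) = x^2 + 50x + 18

From α + 25 = √(607), squaring gives (α + 25)^2 = 607, i.e. α^2 + 50α + 625 = 607, so α^2 + 50α + 18 = 0. The discriminant of x^2 + 50x + 18 is (50)^2 - 4·(18) = 2500 - 72 = 2428, and 4·(607) is not a perfect square in Q since 607 is squarefree and ≠ 1. Hence x^2 + 50x + 18 is irreducible over Q and is the minimal polynomial of α.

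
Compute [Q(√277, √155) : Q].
[Q(√277, √155) : Q] = 4

[Q(√277):Q] = 2 (min poly x^2 - 277, irreducible since 277 is squarefree > 1). For the top step, suppose √155 ∈ Q(√277), say √155 = c + d√277 with c, d ∈ Q. Squaring: 155 = c^2 + 277d^2 + 2cd√277. Since √277 ∉ Q this forces 2cd = 0. If d = 0 then √155 = c ∈ Q, contradicting 155 squarefree > 1. If c = 0 then 155 = 277d^2, so 277·155 = (277d)^2 is a perfect square in Q — but 277·155 = 42935 is not a perfect square (since 277 and 155 are distinct squarefree integers). Contradiction. Hence √155 ∉ Q(√277), so x^2 - 155 stays irreducible over Q(√277) and [Q(√277, √155) : Q(√277)] = 2. By the tower law, [Q(√277, √155) : Q] = 2 · 2 = 4.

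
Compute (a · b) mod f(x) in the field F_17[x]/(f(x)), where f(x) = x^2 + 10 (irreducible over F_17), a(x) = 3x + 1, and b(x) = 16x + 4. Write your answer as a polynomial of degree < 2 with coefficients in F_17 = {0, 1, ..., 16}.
a · b ≡ 11x (mod f(x))

Multiply in F_17[x]: a(x)·b(x) = (3x + 1)·(16x + 4) = 14x^2 + 11x + 4. This has degree ≥ 2, so divide by f(x) over F_17: 14x^2 + 11x + 4 = (14)·(x^2 + 10) + (11x). Hence a·b ≡ 11x (mod f). (F_17[x]/(f) is a field with 17^2 = 289 elements since f is irreducible of degree 2.)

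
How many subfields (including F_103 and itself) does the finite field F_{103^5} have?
F_{103^5} has 2 subfields

The subfields of F_{p^n} are exactly the fields F_{p^d} for d | n (each is the fixed field of the unique index-d subgroup of Gal(F_{p^n}/F_p) ≅ Z/nZ). The divisors of n = 5 are {1, 5}, giving 2 subfields: F_{103^1}, F_{103^5}.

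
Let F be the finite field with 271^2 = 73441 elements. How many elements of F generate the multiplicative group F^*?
There are φ(73440) = 18432 primitive elements

F_q^* is cyclic of order q - 1 = 73440. A cyclic group of order m has exactly φ(m) generators. Here m = 73440 = 2^5 · 3^3 · 5 · 17, so the number of primitive elements is φ(73440) = 18432.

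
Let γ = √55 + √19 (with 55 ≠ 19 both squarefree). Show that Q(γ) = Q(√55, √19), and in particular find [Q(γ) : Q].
[Q(γ) : Q] = 4 (equivalently, Q(γ) = Q(√55, √19))

Obviously Q(γ) ⊆ Q(√55, √19), and [Q(√55, √19):Q] = 4 (since 55, 19 are distinct squarefree integers > 1 with 1045 not a perfect square). To show equality we compute the minimal polynomial of γ. From γ = √55 + √19: γ^2 = 55 + 2√(1045) + 19 = 74 + 2√(1045), so γ^2 - 74 = 2√(1045); squaring, (γ^2 - 74)^2 = 4·1045, i.e. γ^4 - 148γ^2 + 5476 - 4180 = 0, i.e. γ^4 - 148γ^2 + 1296 = 0. So γ is a root of x^4 - 148x^2 + 1296. This polynomial is irreducible over Q: it has no rational root (each ±√55 ± √19 is irrational), and any factorization into two quadratics over Q would force √(1045) ∈ Q (pairing opposite roots) or √55, √19 ∈ Q (other pairings), all impossible. Hence [Q(γ):Q] = 4 = [Q(√55, √19):Q], so Q(γ) = Q(√55, √19).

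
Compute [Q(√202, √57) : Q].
[Q(√202, √57) : Q] = 4

[Q(√202):Q] = 2 (min poly x^2 - 202, irreducible since 202 is squarefree > 1). For the top step, suppose √57 ∈ Q(√202), say √57 = c + d√202 with c, d ∈ Q. Squaring: 57 = c^2 + 202d^2 + 2cd√202. Since √202 ∉ Q this forces 2cd = 0. If d = 0 then √57 = c ∈ Q, contradicting 57 squarefree > 1. If c = 0 then 57 = 202d^2, so 202·57 = (202d)^2 is a perfect square in Q — but 202·57 = 11514 is not a perfect square (since 202 and 57 are distinct squarefree integers). Contradiction. Hence √57 ∉ Q(√202), so x^2 - 57 stays irreducible over Q(√202) and [Q(√202, √57) : Q(√202)] = 2. By the tower law, [Q(√202, √57) : Q] = 2 · 2 = 4.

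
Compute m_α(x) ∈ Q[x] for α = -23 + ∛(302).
m_α(x) = x^3 + 69x^2 + 1587x + 11865

Set β = α + 23 = ∛(302), so β^3 = 302. Then (α + 23)^3 - 302 = 0, i.e. α is a root of g(x) = (x + 23)^3 - 302 = x^3 + 69x^2 + 1587x + 11865. Since g(x) = h(x + 23) where h(x) = x^3 - 302, and h is irreducible over Q (because 302 is not a perfect cube, so h has no rational root, and a monic cubic with no rational root is irreducible), g is also irreducible (irreducibility is preserved under the substitution x → x + 23). Hence m_α(x) = x^3 + 69x^2 + 1587x + 11865.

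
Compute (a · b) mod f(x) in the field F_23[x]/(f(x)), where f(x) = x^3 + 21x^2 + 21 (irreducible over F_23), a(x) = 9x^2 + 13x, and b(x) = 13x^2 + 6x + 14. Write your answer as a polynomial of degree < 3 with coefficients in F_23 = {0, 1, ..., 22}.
a · b ≡ 14x^2 + 2x + 17 (mod f(x))

Multiply in F_23[x]: a(x)·b(x) = (9x^2 + 13x)·(13x^2 + 6x + 14) = 2x^4 + 16x^3 + 20x^2 + 21x. This has degree ≥ 3, so divide by f(x) over F_23: 2x^4 + 16x^3 + 20x^2 + 21x = (2x + 20)·(x^3 + 21x^2 + 21) + (14x^2 + 2x + 17). Hence a·b ≡ 14x^2 + 2x + 17 (mod f). (F_23[x]/(f) is a field with 23^3 = 12167 elements since f is irreducible of degree 3.)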